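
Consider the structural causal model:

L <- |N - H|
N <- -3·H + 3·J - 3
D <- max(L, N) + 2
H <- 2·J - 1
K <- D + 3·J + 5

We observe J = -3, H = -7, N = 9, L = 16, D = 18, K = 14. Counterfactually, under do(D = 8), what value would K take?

The intervention breaks the incoming arrows to D: D <- max(L, N) + 2 no longer applies, and D = 8.
K = D + 3·J + 5  [with D=8, J=-3]  = 4

4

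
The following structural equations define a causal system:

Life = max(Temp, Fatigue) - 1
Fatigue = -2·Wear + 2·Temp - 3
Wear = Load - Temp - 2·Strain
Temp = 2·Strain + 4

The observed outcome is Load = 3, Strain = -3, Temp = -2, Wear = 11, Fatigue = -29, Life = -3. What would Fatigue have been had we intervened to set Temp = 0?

-21

do(Temp=0) replaces the equation Temp = 2·Strain + 4 with the constant Temp = 0.
Wear = Load - Temp - 2·Strain  [with Load=3, Temp=0, Strain=-3]  = 9
Fatigue = -2·Wear + 2·Temp - 3  [with Wear=9, Temp=0]  = -21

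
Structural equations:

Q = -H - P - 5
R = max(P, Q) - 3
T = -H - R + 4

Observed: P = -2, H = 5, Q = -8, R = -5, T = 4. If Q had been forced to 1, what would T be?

do(Q=1) replaces the equation Q = -H - P - 5 with the constant Q = 1.
R = max(P, Q) - 3  [with P=-2, Q=1]  = -2
T = -H - R + 4  [with H=5, R=-2]  = 1

1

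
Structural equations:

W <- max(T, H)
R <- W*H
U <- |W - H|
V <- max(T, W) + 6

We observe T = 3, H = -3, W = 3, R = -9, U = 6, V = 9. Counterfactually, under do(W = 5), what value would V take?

11

The intervention breaks the incoming arrows to W: W <- max(T, H) no longer applies, and W = 5.
V = max(T, W) + 6  [with T=3, W=5]  = 11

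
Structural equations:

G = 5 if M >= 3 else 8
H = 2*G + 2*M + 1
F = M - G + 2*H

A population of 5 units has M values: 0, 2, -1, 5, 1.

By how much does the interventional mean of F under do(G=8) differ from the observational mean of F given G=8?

The intervention sets G=8 in all 5 units regardless of M. Recomputing F per unit gives 26, 36, 21, 51, 31; average 33.
Observing G=8 restricts to units where G's equation naturally yields 8: M ∈ {0, 2, -1, 1}. In that subpopulation F = 26, 36, 21, 31, mean 28.5.
Difference = 33 − 28.5 = 4.5.

4.5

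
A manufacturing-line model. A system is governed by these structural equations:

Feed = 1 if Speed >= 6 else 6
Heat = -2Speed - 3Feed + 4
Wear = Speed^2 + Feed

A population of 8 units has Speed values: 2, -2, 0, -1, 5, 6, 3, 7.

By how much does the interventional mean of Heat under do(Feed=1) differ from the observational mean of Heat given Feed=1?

Every unit gets Feed=1 under the intervention. Heat values become -3, 5, 1, 3, -9, -11, -5, -13; E[Heat|do(Feed=1)] = -4.
Observing Feed=1 restricts to units where Feed's equation naturally yields 1: Speed ∈ {6, 7}. In that subpopulation Heat = -11, -13, mean -12.
Difference = -4 − (-12) = 8.

8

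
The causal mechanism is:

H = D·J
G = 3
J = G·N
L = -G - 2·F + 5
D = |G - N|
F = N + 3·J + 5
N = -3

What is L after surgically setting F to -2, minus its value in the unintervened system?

-46

The intervention breaks the incoming arrows to F: F = N + 3·J + 5 no longer applies, and F = -2.
L = -G - 2·F + 5  [with G=3, F=-2]  = 6
Without intervention: J = G·N  [with G=3, N=-3]  = -9; F = N + 3·J + 5  [with N=-3, J=-9]  = -25; L = -G - 2·F + 5  [with G=3, F=-25]  = 52.
Change = 6 − 52 = -46.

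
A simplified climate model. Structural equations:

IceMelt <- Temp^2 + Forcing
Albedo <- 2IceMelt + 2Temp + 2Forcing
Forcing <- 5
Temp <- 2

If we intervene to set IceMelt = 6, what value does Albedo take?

26

The intervention breaks the incoming arrows to IceMelt: IceMelt <- Temp^2 + Forcing no longer applies, and IceMelt = 6.
Albedo = 2IceMelt + 2Temp + 2Forcing  [with IceMelt=6, Temp=2, Forcing=5]  = 26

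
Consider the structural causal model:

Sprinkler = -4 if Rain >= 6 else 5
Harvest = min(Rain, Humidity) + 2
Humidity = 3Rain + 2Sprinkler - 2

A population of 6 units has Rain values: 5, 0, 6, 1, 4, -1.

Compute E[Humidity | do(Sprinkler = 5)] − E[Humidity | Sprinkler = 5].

2.1

The intervention sets Sprinkler=5 in all 6 units regardless of Rain. Recomputing Humidity per unit gives 23, 8, 26, 11, 20, 5; average 15.5.
Conditioning on Sprinkler=5 selects the 5 unit(s) with Rain ∈ {5, 0, 1, 4, -1}. Their Humidity values: 23, 8, 11, 20, 5. Mean = 13.4.
Difference = 15.5 − 13.4 = 2.1.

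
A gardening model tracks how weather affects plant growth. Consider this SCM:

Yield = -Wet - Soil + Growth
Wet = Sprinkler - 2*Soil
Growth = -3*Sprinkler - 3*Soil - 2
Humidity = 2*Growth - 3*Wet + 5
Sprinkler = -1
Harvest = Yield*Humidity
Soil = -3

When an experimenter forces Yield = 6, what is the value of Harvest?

60

Intervening sets Yield = 6 and removes its equation (Yield = -Wet - Soil + Growth).
Wet = Sprinkler - 2*Soil  [with Sprinkler=-1, Soil=-3]  = 5
Growth = -3*Sprinkler - 3*Soil - 2  [with Sprinkler=-1, Soil=-3]  = 10
Humidity = 2*Growth - 3*Wet + 5  [with Growth=10, Wet=5]  = 10
Harvest = Yield*Humidity  [with Yield=6, Humidity=10]  = 60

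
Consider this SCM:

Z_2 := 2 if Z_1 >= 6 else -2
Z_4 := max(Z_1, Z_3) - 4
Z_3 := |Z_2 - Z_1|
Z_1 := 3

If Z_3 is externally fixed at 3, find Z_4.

The intervention breaks the incoming arrows to Z_3: Z_3 := |Z_2 - Z_1| no longer applies, and Z_3 = 3.
Z_4 = max(Z_1, Z_3) - 4  [with Z_1=3, Z_3=3]  = -1

-1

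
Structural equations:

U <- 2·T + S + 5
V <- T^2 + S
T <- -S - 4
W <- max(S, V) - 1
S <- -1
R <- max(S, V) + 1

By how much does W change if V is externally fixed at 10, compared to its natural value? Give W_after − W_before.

2

The intervention breaks the incoming arrows to V: V <- T^2 + S no longer applies, and V = 10.
W = max(S, V) - 1  [with S=-1, V=10]  = 9
Without intervention: T = -S - 4  [with S=-1]  = -3; V = T^2 + S  [with T=-3, S=-1]  = 8; W = max(S, V) - 1  [with S=-1, V=8]  = 7.
Change = 9 − 7 = 2.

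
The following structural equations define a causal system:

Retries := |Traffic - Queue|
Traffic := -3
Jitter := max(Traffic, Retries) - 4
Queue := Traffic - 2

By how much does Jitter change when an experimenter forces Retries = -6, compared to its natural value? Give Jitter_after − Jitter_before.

-5

The intervention breaks the incoming arrows to Retries: Retries := |Traffic - Queue| no longer applies, and Retries = -6.
Jitter = max(Traffic, Retries) - 4  [with Traffic=-3, Retries=-6]  = -7
Without intervention: Queue = Traffic - 2  [with Traffic=-3]  = -5; Retries = |Traffic - Queue|  [with Traffic=-3, Queue=-5]  = 2; Jitter = max(Traffic, Retries) - 4  [with Traffic=-3, Retries=2]  = -2.
Change = -7 − (-2) = -5.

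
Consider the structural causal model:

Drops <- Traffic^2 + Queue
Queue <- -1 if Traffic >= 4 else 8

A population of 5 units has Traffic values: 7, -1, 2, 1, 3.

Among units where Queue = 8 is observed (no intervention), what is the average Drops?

11.75

E[Drops|Queue=8] averages over only the 4 units with Queue=8 (Traffic = -1, 2, 1, 3): Drops = 9, 12, 9, 17, mean 11.75.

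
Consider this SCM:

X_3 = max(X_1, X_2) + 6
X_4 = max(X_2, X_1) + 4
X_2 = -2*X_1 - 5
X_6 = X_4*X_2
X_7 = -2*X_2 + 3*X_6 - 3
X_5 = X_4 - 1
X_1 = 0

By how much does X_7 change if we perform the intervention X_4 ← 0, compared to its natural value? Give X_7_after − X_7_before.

60

The intervention breaks the incoming arrows to X_4: X_4 = max(X_2, X_1) + 4 no longer applies, and X_4 = 0.
X_2 = -2*X_1 - 5  [with X_1=0]  = -5
X_6 = X_4*X_2  [with X_4=0, X_2=-5]  = 0
X_7 = -2*X_2 + 3*X_6 - 3  [with X_2=-5, X_6=0]  = 7
Without intervention: X_2 = -2*X_1 - 5  [with X_1=0]  = -5; X_4 = max(X_2, X_1) + 4  [with X_2=-5, X_1=0]  = 4; X_6 = X_4*X_2  [with X_4=4, X_2=-5]  = -20; X_7 = -2*X_2 + 3*X_6 - 3  [with X_2=-5, X_6=-20]  = -53.
Change = 7 − (-53) = 60.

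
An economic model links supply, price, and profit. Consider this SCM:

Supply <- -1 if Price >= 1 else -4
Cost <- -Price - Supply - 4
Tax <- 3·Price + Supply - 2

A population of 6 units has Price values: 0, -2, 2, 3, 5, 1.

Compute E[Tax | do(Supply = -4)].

do(Supply=-4) breaks Supply's dependence on Price. With Supply=-4 fixed, Tax across the units is -6, -12, 0, 3, 9, -3, mean -1.5.

-1.5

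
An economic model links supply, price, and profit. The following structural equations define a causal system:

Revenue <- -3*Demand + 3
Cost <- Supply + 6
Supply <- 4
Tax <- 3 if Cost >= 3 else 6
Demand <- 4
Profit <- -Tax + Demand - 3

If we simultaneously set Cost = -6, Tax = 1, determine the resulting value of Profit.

Setting Cost = -6, Tax = 1 by intervention discards those variables' equations.
Profit = -Tax + Demand - 3  [with Tax=1, Demand=4]  = 0

0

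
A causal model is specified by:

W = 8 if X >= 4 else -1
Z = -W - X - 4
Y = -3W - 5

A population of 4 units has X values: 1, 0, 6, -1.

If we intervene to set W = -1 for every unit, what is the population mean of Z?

Under do(W=-1), W's equation is replaced by W=-1 for every unit. Per-unit Z: -4, -3, -9, -2. Mean = -4.5.

-4.5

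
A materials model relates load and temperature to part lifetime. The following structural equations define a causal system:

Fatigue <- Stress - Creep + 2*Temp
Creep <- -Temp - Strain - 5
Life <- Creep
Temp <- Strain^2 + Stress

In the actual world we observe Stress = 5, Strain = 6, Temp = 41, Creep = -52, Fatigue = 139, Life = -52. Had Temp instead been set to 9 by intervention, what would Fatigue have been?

do(Temp=9) replaces the equation Temp <- Strain^2 + Stress with the constant Temp = 9.
Creep = -Temp - Strain - 5  [with Temp=9, Strain=6]  = -20
Fatigue = Stress - Creep + 2*Temp  [with Stress=5, Creep=-20, Temp=9]  = 43

43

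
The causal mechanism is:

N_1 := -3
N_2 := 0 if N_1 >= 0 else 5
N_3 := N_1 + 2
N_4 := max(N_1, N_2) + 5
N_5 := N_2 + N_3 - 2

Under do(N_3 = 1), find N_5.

do(N_3=1) replaces the equation N_3 := N_1 + 2 with the constant N_3 = 1.
N_2 = 0 if N_1 >= 0 else 5  [with N_1=-3]  = 5
N_5 = N_2 + N_3 - 2  [with N_2=5, N_3=1]  = 4

4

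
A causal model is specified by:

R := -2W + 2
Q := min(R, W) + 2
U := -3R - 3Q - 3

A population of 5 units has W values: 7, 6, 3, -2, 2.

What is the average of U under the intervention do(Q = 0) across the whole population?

10.2

Every unit gets Q=0 under the intervention. U values become 33, 27, 9, -21, 3; E[U|do(Q=0)] = 10.2.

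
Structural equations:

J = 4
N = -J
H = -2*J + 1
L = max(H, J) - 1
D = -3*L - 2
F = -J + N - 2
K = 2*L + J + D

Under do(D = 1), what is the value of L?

3

The intervention breaks the incoming arrows to D: D = -3*L - 2 no longer applies, and D = 1.
Since L is not a descendant of the intervened variable, it is unaffected.
H = -2*J + 1  [with J=4]  = -7
L = max(H, J) - 1  [with H=-7, J=4]  = 3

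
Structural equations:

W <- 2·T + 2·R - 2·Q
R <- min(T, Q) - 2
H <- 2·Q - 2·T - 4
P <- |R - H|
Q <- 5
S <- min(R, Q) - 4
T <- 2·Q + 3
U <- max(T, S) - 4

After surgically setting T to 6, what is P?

9

Under do(T=6), the mechanism T <- 2·Q + 3 is discarded; T is fixed at 6.
R = min(T, Q) - 2  [with T=6, Q=5]  = 3
H = 2·Q - 2·T - 4  [with Q=5, T=6]  = -6
P = |R - H|  [with R=3, H=-6]  = 9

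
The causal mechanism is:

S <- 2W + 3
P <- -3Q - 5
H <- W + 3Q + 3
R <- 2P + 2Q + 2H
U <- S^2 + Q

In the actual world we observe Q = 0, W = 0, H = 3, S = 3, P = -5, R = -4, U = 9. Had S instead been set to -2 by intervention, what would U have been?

The intervention breaks the incoming arrows to S: S <- 2W + 3 no longer applies, and S = -2.
U = S^2 + Q  [with S=-2, Q=0]  = 4

4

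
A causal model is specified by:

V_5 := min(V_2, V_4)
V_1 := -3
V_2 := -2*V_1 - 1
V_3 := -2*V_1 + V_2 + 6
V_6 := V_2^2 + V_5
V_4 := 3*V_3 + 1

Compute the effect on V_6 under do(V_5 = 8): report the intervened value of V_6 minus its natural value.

The intervention breaks the incoming arrows to V_5: V_5 := min(V_2, V_4) no longer applies, and V_5 = 8.
V_2 = -2*V_1 - 1  [with V_1=-3]  = 5
V_6 = V_2^2 + V_5  [with V_2=5, V_5=8]  = 33
Without intervention: V_2 = -2*V_1 - 1  [with V_1=-3]  = 5; V_3 = -2*V_1 + V_2 + 6  [with V_1=-3, V_2=5]  = 17; V_4 = 3*V_3 + 1  [with V_3=17]  = 52; V_5 = min(V_2, V_4)  [with V_2=5, V_4=52]  = 5; V_6 = V_2^2 + V_5  [with V_2=5, V_5=5]  = 30.
Change = 33 − 30 = 3.

3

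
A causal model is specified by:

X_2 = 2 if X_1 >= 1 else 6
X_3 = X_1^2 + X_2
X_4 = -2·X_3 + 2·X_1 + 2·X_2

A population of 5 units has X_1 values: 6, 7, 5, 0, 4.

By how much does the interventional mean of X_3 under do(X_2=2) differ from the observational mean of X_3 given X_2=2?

The intervention sets X_2=2 in all 5 units regardless of X_1. Recomputing X_3 per unit gives 38, 51, 27, 2, 18; average 27.2.
Observing X_2=2 restricts to units where X_2's equation naturally yields 2: X_1 ∈ {6, 7, 5, 4}. In that subpopulation X_3 = 38, 51, 27, 18, mean 33.5.
Difference = 27.2 − 33.5 = -6.3.

-6.3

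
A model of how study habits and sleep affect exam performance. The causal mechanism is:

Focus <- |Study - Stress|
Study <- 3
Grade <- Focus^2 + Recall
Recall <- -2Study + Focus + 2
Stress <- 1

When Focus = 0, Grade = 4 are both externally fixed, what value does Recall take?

The joint intervention fixes Focus = 0, Grade = 4, removing each variable's own equation.
Recall = -2Study + Focus + 2  [with Study=3, Focus=0]  = -4

-4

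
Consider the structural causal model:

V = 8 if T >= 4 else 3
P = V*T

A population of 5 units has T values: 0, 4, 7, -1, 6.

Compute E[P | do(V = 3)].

9.6

do(V=3) breaks V's dependence on T. With V=3 fixed, P across the units is 0, 12, 21, -3, 18, mean 9.6.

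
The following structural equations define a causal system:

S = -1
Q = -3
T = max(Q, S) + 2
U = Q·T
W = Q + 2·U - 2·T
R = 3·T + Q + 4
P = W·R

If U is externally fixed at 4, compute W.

3

Intervening sets U = 4 and removes its equation (U = Q·T).
T = max(Q, S) + 2  [with Q=-3, S=-1]  = 1
W = Q + 2·U - 2·T  [with Q=-3, U=4, T=1]  = 3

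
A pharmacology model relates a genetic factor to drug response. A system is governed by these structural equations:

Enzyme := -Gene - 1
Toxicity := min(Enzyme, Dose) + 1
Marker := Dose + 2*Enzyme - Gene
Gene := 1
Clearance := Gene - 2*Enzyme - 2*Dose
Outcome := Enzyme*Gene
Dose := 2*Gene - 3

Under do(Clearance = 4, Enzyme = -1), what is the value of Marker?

Under do(Clearance = 4, Enzyme = -1), each intervened variable's structural equation is replaced by its fixed value.
Dose = 2*Gene - 3  [with Gene=1]  = -1
Marker = Dose + 2*Enzyme - Gene  [with Dose=-1, Enzyme=-1, Gene=1]  = -4

-4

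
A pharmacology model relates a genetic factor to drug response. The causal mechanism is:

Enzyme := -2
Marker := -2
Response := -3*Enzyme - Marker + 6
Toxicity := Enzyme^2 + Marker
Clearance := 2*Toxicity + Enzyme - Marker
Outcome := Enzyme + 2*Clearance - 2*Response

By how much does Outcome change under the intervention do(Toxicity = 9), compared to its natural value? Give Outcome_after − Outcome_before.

28

Under do(Toxicity=9), the mechanism Toxicity := Enzyme^2 + Marker is discarded; Toxicity is fixed at 9.
Response = -3*Enzyme - Marker + 6  [with Enzyme=-2, Marker=-2]  = 14
Clearance = 2*Toxicity + Enzyme - Marker  [with Toxicity=9, Enzyme=-2, Marker=-2]  = 18
Outcome = Enzyme + 2*Clearance - 2*Response  [with Enzyme=-2, Clearance=18, Response=14]  = 6
Without intervention: Response = -3*Enzyme - Marker + 6  [with Enzyme=-2, Marker=-2]  = 14; Toxicity = Enzyme^2 + Marker  [with Enzyme=-2, Marker=-2]  = 2; Clearance = 2*Toxicity + Enzyme - Marker  [with Toxicity=2, Enzyme=-2, Marker=-2]  = 4; Outcome = Enzyme + 2*Clearance - 2*Response  [with Enzyme=-2, Clearance=4, Response=14]  = -22.
Change = 6 − (-22) = 28.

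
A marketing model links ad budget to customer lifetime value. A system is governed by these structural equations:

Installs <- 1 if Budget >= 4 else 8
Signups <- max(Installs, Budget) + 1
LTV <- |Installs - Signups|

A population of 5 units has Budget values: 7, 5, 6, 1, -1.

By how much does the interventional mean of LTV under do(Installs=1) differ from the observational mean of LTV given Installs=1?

-2

The intervention sets Installs=1 in all 5 units regardless of Budget. Recomputing LTV per unit gives 7, 5, 6, 1, 1; average 4.
E[LTV|Installs=1] averages over only the 3 units with Installs=1 (Budget = 7, 5, 6): LTV = 7, 5, 6, mean 6.
Difference = 4 − 6 = -2.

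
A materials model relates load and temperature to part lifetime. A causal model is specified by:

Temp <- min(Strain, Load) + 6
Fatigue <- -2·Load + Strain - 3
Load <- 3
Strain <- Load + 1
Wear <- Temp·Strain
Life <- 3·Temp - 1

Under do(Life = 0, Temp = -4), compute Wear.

Under do(Life = 0, Temp = -4), each intervened variable's structural equation is replaced by its fixed value.
Strain = Load + 1  [with Load=3]  = 4
Wear = Temp·Strain  [with Temp=-4, Strain=4]  = -16

-16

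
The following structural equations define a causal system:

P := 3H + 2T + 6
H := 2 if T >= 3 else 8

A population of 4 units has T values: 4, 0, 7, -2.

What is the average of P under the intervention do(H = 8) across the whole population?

do(H=8) breaks H's dependence on T. With H=8 fixed, P across the units is 38, 30, 44, 26, mean 34.5.

34.5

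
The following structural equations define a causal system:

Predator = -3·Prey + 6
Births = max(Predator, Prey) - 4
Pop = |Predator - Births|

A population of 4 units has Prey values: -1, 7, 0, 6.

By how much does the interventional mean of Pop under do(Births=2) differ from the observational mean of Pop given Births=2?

1.5

The intervention sets Births=2 in all 4 units regardless of Prey. Recomputing Pop per unit gives 7, 17, 4, 14; average 10.5.
Observing Births=2 restricts to units where Births's equation naturally yields 2: Prey ∈ {0, 6}. In that subpopulation Pop = 4, 14, mean 9.
Difference = 10.5 − 9 = 1.5.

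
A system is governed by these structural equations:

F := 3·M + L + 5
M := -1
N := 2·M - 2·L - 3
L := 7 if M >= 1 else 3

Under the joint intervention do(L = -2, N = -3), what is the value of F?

0

The joint intervention fixes L = -2, N = -3, removing each variable's own equation.
F = 3·M + L + 5  [with M=-1, L=-2]  = 0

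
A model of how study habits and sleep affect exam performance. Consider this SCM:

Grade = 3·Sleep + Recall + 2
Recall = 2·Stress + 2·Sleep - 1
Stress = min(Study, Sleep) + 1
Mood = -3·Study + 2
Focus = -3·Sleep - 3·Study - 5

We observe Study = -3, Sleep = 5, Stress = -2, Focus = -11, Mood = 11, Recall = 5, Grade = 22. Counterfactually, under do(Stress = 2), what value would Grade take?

The intervention breaks the incoming arrows to Stress: Stress = min(Study, Sleep) + 1 no longer applies, and Stress = 2.
Recall = 2·Stress + 2·Sleep - 1  [with Stress=2, Sleep=5]  = 13
Grade = 3·Sleep + Recall + 2  [with Sleep=5, Recall=13]  = 30

30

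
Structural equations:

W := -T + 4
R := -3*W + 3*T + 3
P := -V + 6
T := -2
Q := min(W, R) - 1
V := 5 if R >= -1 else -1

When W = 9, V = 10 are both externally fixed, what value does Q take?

Setting W = 9, V = 10 by intervention discards those variables' equations.
R = -3*W + 3*T + 3  [with W=9, T=-2]  = -30
Q = min(W, R) - 1  [with W=9, R=-30]  = -31

-31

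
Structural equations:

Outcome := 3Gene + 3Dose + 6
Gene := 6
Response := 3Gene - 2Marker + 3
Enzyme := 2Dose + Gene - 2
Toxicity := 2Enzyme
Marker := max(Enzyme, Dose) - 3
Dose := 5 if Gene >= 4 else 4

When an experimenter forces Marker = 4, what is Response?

13

Intervening sets Marker = 4 and removes its equation (Marker := max(Enzyme, Dose) - 3).
Response = 3Gene - 2Marker + 3  [with Gene=6, Marker=4]  = 13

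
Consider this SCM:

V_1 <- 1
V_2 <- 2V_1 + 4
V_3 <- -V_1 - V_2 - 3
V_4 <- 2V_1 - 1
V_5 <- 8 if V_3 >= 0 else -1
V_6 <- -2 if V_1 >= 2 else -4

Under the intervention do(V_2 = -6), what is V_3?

2

The intervention breaks the incoming arrows to V_2: V_2 <- 2V_1 + 4 no longer applies, and V_2 = -6.
V_3 = -V_1 - V_2 - 3  [with V_1=1, V_2=-6]  = 2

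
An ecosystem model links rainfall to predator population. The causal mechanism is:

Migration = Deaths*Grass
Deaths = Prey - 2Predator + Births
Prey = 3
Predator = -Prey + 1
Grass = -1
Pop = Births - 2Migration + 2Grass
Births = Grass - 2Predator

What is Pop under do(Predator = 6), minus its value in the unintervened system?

The intervention breaks the incoming arrows to Predator: Predator = -Prey + 1 no longer applies, and Predator = 6.
Births = Grass - 2Predator  [with Grass=-1, Predator=6]  = -13
Deaths = Prey - 2Predator + Births  [with Prey=3, Predator=6, Births=-13]  = -22
Migration = Deaths*Grass  [with Deaths=-22, Grass=-1]  = 22
Pop = Births - 2Migration + 2Grass  [with Births=-13, Migration=22, Grass=-1]  = -59
Without intervention: Predator = -Prey + 1  [with Prey=3]  = -2; Births = Grass - 2Predator  [with Grass=-1, Predator=-2]  = 3; Deaths = Prey - 2Predator + Births  [with Prey=3, Predator=-2, Births=3]  = 10; Migration = Deaths*Grass  [with Deaths=10, Grass=-1]  = -10; Pop = Births - 2Migration + 2Grass  [with Births=3, Migration=-10, Grass=-1]  = 21.
Change = -59 − 21 = -80.

-80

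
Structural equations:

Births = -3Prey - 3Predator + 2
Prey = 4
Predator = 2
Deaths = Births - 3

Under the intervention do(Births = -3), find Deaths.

The intervention breaks the incoming arrows to Births: Births = -3Prey - 3Predator + 2 no longer applies, and Births = -3.
Deaths = Births - 3  [with Births=-3]  = -6

-6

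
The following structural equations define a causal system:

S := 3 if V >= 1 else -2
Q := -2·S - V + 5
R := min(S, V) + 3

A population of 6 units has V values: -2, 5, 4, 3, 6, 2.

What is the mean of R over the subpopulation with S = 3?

Conditioning on S=3 selects the 5 unit(s) with V ∈ {5, 4, 3, 6, 2}. Their R values: 6, 6, 6, 6, 5. Mean = 5.8.

5.8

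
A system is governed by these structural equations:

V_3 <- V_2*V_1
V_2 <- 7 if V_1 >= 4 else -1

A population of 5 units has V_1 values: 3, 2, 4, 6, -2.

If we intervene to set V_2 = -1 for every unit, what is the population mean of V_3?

The intervention sets V_2=-1 in all 5 units regardless of V_1. Recomputing V_3 per unit gives -3, -2, -4, -6, 2; average -2.6.

-2.6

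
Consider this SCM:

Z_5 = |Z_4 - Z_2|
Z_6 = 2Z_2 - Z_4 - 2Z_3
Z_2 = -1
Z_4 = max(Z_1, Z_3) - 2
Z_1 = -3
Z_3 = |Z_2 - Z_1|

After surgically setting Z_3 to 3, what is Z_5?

2

do(Z_3=3) replaces the equation Z_3 = |Z_2 - Z_1| with the constant Z_3 = 3.
Z_4 = max(Z_1, Z_3) - 2  [with Z_1=-3, Z_3=3]  = 1
Z_5 = |Z_4 - Z_2|  [with Z_4=1, Z_2=-1]  = 2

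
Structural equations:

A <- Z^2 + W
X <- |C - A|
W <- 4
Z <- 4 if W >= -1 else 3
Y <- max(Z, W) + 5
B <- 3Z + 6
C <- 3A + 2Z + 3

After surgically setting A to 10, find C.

The intervention breaks the incoming arrows to A: A <- Z^2 + W no longer applies, and A = 10.
Z = 4 if W >= -1 else 3  [with W=4]  = 4
C = 3A + 2Z + 3  [with A=10, Z=4]  = 41

41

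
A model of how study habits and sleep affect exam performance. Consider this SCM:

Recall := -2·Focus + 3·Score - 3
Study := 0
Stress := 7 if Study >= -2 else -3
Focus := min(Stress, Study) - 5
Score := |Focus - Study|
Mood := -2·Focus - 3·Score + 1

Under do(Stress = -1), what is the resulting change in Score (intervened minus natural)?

1

Under do(Stress=-1), the mechanism Stress := 7 if Study >= -2 else -3 is discarded; Stress is fixed at -1.
Focus = min(Stress, Study) - 5  [with Stress=-1, Study=0]  = -6
Score = |Focus - Study|  [with Focus=-6, Study=0]  = 6
Without intervention: Stress = 7 if Study >= -2 else -3  [with Study=0]  = 7; Focus = min(Stress, Study) - 5  [with Stress=7, Study=0]  = -5; Score = |Focus - Study|  [with Focus=-5, Study=0]  = 5.
Change = 6 − 5 = 1.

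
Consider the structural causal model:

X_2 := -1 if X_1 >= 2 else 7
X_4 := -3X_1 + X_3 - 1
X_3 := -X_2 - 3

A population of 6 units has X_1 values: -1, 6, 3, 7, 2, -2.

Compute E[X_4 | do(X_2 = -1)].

The intervention sets X_2=-1 in all 6 units regardless of X_1. Recomputing X_4 per unit gives 0, -21, -12, -24, -9, 3; average -10.5.

-10.5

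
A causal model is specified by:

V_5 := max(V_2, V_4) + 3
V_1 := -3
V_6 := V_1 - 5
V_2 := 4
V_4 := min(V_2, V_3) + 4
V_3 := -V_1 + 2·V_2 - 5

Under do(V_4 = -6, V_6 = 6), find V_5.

7

Setting V_4 = -6, V_6 = 6 by intervention discards those variables' equations.
V_5 = max(V_2, V_4) + 3  [with V_2=4, V_4=-6]  = 7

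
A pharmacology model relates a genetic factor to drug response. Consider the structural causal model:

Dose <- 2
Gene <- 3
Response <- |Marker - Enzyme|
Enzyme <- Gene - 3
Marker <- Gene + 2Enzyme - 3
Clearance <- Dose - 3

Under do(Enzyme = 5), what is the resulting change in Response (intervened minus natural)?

5

do(Enzyme=5) replaces the equation Enzyme <- Gene - 3 with the constant Enzyme = 5.
Marker = Gene + 2Enzyme - 3  [with Gene=3, Enzyme=5]  = 10
Response = |Marker - Enzyme|  [with Marker=10, Enzyme=5]  = 5
Without intervention: Enzyme = Gene - 3  [with Gene=3]  = 0; Marker = Gene + 2Enzyme - 3  [with Gene=3, Enzyme=0]  = 0; Response = |Marker - Enzyme|  [with Marker=0, Enzyme=0]  = 0.
Change = 5 − 0 = 5.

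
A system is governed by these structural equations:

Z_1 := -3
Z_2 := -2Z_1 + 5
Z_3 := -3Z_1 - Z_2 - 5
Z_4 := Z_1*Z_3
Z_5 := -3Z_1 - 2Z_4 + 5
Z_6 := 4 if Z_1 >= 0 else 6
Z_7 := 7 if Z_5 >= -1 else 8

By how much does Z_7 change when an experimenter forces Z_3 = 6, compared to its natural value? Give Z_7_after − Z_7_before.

-1

The intervention breaks the incoming arrows to Z_3: Z_3 := -3Z_1 - Z_2 - 5 no longer applies, and Z_3 = 6.
Z_4 = Z_1*Z_3  [with Z_1=-3, Z_3=6]  = -18
Z_5 = -3Z_1 - 2Z_4 + 5  [with Z_1=-3, Z_4=-18]  = 50
Z_7 = 7 if Z_5 >= -1 else 8  [with Z_5=50]  = 7
Without intervention: Z_2 = -2Z_1 + 5  [with Z_1=-3]  = 11; Z_3 = -3Z_1 - Z_2 - 5  [with Z_1=-3, Z_2=11]  = -7; Z_4 = Z_1*Z_3  [with Z_1=-3, Z_3=-7]  = 21; Z_5 = -3Z_1 - 2Z_4 + 5  [with Z_1=-3, Z_4=21]  = -28; Z_7 = 7 if Z_5 >= -1 else 8  [with Z_5=-28]  = 8.
Change = 7 − 8 = -1.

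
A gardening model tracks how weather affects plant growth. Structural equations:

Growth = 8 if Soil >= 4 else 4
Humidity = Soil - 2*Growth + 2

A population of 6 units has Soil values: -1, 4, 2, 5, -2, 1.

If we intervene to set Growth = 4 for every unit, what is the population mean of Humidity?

Every unit gets Growth=4 under the intervention. Humidity values become -7, -2, -4, -1, -8, -5; E[Humidity|do(Growth=4)] = -4.5.

-4.5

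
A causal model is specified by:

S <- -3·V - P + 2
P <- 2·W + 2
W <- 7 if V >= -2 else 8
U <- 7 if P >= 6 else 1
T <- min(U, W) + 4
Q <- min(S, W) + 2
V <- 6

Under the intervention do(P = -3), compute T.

5

The intervention breaks the incoming arrows to P: P <- 2·W + 2 no longer applies, and P = -3.
W = 7 if V >= -2 else 8  [with V=6]  = 7
U = 7 if P >= 6 else 1  [with P=-3]  = 1
T = min(U, W) + 4  [with U=1, W=7]  = 5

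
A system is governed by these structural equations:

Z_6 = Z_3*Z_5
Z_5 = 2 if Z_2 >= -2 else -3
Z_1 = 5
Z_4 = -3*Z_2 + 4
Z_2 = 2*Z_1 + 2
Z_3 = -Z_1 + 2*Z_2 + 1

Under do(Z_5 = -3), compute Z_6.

The intervention breaks the incoming arrows to Z_5: Z_5 = 2 if Z_2 >= -2 else -3 no longer applies, and Z_5 = -3.
Z_2 = 2*Z_1 + 2  [with Z_1=5]  = 12
Z_3 = -Z_1 + 2*Z_2 + 1  [with Z_1=5, Z_2=12]  = 20
Z_6 = Z_3*Z_5  [with Z_3=20, Z_5=-3]  = -60

-60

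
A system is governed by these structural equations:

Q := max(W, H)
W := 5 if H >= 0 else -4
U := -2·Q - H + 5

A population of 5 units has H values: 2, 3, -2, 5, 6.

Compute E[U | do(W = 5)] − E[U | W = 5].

Every unit gets W=5 under the intervention. U values become -7, -8, -3, -10, -13; E[U|do(W=5)] = -8.2.
E[U|W=5] averages over only the 4 units with W=5 (H = 2, 3, 5, 6): U = -7, -8, -10, -13, mean -9.5.
Difference = -8.2 − (-9.5) = 1.3.

1.3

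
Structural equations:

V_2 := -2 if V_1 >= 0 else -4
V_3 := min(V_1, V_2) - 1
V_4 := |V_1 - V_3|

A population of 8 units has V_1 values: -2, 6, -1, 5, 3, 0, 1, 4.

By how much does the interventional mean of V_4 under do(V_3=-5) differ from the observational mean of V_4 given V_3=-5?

3.5

Under do(V_3=-5), V_3's equation is replaced by V_3=-5 for every unit. Per-unit V_4: 3, 11, 4, 10, 8, 5, 6, 9. Mean = 7.
Conditioning on V_3=-5 selects the 2 unit(s) with V_1 ∈ {-2, -1}. Their V_4 values: 3, 4. Mean = 3.5.
Difference = 7 − 3.5 = 3.5.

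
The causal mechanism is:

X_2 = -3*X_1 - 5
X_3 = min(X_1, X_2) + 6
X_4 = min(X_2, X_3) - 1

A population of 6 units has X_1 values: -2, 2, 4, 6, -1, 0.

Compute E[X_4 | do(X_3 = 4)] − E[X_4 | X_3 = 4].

-9

Every unit gets X_3=4 under the intervention. X_4 values become 0, -12, -18, -24, -3, -6; E[X_4|do(X_3=4)] = -10.5.
Conditioning on X_3=4 selects the 2 unit(s) with X_1 ∈ {-2, -1}. Their X_4 values: 0, -3. Mean = -1.5.
Difference = -10.5 − (-1.5) = -9.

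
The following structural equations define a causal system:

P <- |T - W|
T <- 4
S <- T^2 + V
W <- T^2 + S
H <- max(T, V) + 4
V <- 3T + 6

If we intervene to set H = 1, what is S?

34

do(H=1) replaces the equation H <- max(T, V) + 4 with the constant H = 1.
S is not downstream of the intervention, so its value is determined by the original equations.
V = 3T + 6  [with T=4]  = 18
S = T^2 + V  [with T=4, V=18]  = 34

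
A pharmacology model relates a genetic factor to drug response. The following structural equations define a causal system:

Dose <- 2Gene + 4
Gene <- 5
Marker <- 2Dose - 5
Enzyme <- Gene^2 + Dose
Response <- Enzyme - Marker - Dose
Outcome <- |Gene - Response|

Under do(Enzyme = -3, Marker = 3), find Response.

Setting Enzyme = -3, Marker = 3 by intervention discards those variables' equations.
Dose = 2Gene + 4  [with Gene=5]  = 14
Response = Enzyme - Marker - Dose  [with Enzyme=-3, Marker=3, Dose=14]  = -20

-20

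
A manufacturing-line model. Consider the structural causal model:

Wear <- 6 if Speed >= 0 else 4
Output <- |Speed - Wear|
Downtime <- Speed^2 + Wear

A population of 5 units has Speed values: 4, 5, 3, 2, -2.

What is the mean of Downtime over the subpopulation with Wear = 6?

19.5

Conditioning on Wear=6 selects the 4 unit(s) with Speed ∈ {4, 5, 3, 2}. Their Downtime values: 22, 31, 15, 10. Mean = 19.5.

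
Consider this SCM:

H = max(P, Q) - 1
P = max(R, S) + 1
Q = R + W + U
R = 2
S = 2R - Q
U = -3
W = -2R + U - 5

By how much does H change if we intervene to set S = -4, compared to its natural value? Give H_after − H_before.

-15

Under do(S=-4), the mechanism S = 2R - Q is discarded; S is fixed at -4.
W = -2R + U - 5  [with R=2, U=-3]  = -12
Q = R + W + U  [with R=2, W=-12, U=-3]  = -13
P = max(R, S) + 1  [with R=2, S=-4]  = 3
H = max(P, Q) - 1  [with P=3, Q=-13]  = 2
Without intervention: W = -2R + U - 5  [with R=2, U=-3]  = -12; Q = R + W + U  [with R=2, W=-12, U=-3]  = -13; S = 2R - Q  [with R=2, Q=-13]  = 17; P = max(R, S) + 1  [with R=2, S=17]  = 18; H = max(P, Q) - 1  [with P=18, Q=-13]  = 17.
Change = 2 − 17 = -15.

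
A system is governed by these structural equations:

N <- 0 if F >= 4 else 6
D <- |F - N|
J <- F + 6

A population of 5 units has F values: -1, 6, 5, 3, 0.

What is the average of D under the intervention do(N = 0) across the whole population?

3

do(N=0) breaks N's dependence on F. With N=0 fixed, D across the units is 1, 6, 5, 3, 0, mean 3.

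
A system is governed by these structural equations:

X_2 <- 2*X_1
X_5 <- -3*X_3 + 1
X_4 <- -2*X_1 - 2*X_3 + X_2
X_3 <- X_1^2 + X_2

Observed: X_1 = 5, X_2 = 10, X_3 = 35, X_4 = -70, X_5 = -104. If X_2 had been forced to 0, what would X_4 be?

Under do(X_2=0), the mechanism X_2 <- 2*X_1 is discarded; X_2 is fixed at 0.
X_3 = X_1^2 + X_2  [with X_1=5, X_2=0]  = 25
X_4 = -2*X_1 - 2*X_3 + X_2  [with X_1=5, X_3=25, X_2=0]  = -60

-60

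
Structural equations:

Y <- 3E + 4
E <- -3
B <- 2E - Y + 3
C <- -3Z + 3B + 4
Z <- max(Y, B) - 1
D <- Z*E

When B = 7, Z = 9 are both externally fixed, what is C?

-2

Setting B = 7, Z = 9 by intervention discards those variables' equations.
C = -3Z + 3B + 4  [with Z=9, B=7]  = -2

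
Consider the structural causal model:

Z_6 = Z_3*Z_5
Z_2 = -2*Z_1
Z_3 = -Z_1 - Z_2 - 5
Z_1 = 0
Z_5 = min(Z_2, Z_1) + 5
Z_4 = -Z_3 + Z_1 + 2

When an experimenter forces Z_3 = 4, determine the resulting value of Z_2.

Under do(Z_3=4), the mechanism Z_3 = -Z_1 - Z_2 - 5 is discarded; Z_3 is fixed at 4.
Since Z_2 is not a descendant of the intervened variable, it is unaffected.
Z_2 = -2*Z_1  [with Z_1=0]  = 0

0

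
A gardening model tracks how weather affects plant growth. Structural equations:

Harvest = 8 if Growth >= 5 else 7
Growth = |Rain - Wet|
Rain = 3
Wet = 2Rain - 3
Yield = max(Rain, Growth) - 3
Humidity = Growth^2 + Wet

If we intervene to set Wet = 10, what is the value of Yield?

do(Wet=10) replaces the equation Wet = 2Rain - 3 with the constant Wet = 10.
Growth = |Rain - Wet|  [with Rain=3, Wet=10]  = 7
Yield = max(Rain, Growth) - 3  [with Rain=3, Growth=7]  = 4

4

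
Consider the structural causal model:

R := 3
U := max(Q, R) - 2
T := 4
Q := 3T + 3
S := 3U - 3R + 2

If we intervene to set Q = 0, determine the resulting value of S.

-4

do(Q=0) replaces the equation Q := 3T + 3 with the constant Q = 0.
U = max(Q, R) - 2  [with Q=0, R=3]  = 1
S = 3U - 3R + 2  [with U=1, R=3]  = -4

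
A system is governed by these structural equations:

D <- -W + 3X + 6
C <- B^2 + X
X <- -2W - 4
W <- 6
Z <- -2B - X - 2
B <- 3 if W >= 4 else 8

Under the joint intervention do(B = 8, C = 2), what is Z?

-2

The joint intervention fixes B = 8, C = 2, removing each variable's own equation.
X = -2W - 4  [with W=6]  = -16
Z = -2B - X - 2  [with B=8, X=-16]  = -2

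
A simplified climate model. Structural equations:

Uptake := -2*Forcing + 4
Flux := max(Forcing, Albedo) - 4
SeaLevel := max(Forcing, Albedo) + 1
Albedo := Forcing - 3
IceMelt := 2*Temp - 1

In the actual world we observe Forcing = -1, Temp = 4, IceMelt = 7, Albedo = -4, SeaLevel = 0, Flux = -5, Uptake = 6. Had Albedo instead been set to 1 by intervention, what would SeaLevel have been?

2

Intervening sets Albedo = 1 and removes its equation (Albedo := Forcing - 3).
SeaLevel = max(Forcing, Albedo) + 1  [with Forcing=-1, Albedo=1]  = 2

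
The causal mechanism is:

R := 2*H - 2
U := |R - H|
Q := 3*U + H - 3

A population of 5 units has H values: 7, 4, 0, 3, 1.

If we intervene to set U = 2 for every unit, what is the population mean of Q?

6

Every unit gets U=2 under the intervention. Q values become 10, 7, 3, 6, 4; E[Q|do(U=2)] = 6.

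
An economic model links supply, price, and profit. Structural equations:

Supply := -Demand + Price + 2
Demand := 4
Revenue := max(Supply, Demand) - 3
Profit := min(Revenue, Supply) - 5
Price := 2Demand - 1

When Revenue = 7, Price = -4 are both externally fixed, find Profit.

The joint intervention fixes Revenue = 7, Price = -4, removing each variable's own equation.
Supply = -Demand + Price + 2  [with Demand=4, Price=-4]  = -6
Profit = min(Revenue, Supply) - 5  [with Revenue=7, Supply=-6]  = -11

-11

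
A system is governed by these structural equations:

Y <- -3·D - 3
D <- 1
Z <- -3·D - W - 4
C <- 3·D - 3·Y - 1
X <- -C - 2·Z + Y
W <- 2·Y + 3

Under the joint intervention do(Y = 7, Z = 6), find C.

-19

The joint intervention fixes Y = 7, Z = 6, removing each variable's own equation.
C = 3·D - 3·Y - 1  [with D=1, Y=7]  = -19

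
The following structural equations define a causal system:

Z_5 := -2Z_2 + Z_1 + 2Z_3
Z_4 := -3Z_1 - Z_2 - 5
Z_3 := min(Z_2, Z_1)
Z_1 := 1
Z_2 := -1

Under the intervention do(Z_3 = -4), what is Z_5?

-5

do(Z_3=-4) replaces the equation Z_3 := min(Z_2, Z_1) with the constant Z_3 = -4.
Z_5 = -2Z_2 + Z_1 + 2Z_3  [with Z_2=-1, Z_1=1, Z_3=-4]  = -5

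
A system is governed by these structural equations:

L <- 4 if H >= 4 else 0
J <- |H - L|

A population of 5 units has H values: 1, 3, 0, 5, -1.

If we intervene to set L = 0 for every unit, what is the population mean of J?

2

do(L=0) breaks L's dependence on H. With L=0 fixed, J across the units is 1, 3, 0, 5, 1, mean 2.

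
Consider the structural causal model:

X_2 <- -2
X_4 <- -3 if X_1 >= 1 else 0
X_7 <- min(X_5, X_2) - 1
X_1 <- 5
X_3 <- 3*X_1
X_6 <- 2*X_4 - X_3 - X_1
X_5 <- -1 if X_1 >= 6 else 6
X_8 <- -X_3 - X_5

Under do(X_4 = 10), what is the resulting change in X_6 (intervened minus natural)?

26

Under do(X_4=10), the mechanism X_4 <- -3 if X_1 >= 1 else 0 is discarded; X_4 is fixed at 10.
X_3 = 3*X_1  [with X_1=5]  = 15
X_6 = 2*X_4 - X_3 - X_1  [with X_4=10, X_3=15, X_1=5]  = 0
Without intervention: X_3 = 3*X_1  [with X_1=5]  = 15; X_4 = -3 if X_1 >= 1 else 0  [with X_1=5]  = -3; X_6 = 2*X_4 - X_3 - X_1  [with X_4=-3, X_3=15, X_1=5]  = -26.
Change = 0 − (-26) = 26.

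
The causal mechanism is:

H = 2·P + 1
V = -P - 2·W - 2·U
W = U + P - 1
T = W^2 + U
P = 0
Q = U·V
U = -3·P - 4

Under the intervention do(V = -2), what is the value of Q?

Under do(V=-2), the mechanism V = -P - 2·W - 2·U is discarded; V is fixed at -2.
U = -3·P - 4  [with P=0]  = -4
Q = U·V  [with U=-4, V=-2]  = 8

8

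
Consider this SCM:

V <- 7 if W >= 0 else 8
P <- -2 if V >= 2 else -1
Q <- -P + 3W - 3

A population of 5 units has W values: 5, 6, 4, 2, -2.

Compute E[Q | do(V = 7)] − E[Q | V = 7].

Every unit gets V=7 under the intervention. Q values become 14, 17, 11, 5, -7; E[Q|do(V=7)] = 8.
E[Q|V=7] averages over only the 4 units with V=7 (W = 5, 6, 4, 2): Q = 14, 17, 11, 5, mean 11.75.
Difference = 8 − 11.75 = -3.75.

-3.75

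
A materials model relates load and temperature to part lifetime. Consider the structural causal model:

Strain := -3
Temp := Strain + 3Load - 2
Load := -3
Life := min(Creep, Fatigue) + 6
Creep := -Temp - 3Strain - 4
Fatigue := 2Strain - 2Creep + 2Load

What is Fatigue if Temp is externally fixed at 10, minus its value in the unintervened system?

do(Temp=10) replaces the equation Temp := Strain + 3Load - 2 with the constant Temp = 10.
Creep = -Temp - 3Strain - 4  [with Temp=10, Strain=-3]  = -5
Fatigue = 2Strain - 2Creep + 2Load  [with Strain=-3, Creep=-5, Load=-3]  = -2
Without intervention: Temp = Strain + 3Load - 2  [with Strain=-3, Load=-3]  = -14; Creep = -Temp - 3Strain - 4  [with Temp=-14, Strain=-3]  = 19; Fatigue = 2Strain - 2Creep + 2Load  [with Strain=-3, Creep=19, Load=-3]  = -50.
Change = -2 − (-50) = 48.

48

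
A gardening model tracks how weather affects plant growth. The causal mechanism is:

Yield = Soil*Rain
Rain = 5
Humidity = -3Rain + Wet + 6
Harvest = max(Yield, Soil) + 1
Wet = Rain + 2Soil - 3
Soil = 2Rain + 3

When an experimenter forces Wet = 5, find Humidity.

The intervention breaks the incoming arrows to Wet: Wet = Rain + 2Soil - 3 no longer applies, and Wet = 5.
Humidity = -3Rain + Wet + 6  [with Rain=5, Wet=5]  = -4

-4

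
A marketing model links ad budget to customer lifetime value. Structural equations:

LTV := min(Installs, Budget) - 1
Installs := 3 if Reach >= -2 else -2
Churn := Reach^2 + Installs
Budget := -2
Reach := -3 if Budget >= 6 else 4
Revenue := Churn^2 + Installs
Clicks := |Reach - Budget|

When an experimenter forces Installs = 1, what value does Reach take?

The intervention breaks the incoming arrows to Installs: Installs := 3 if Reach >= -2 else -2 no longer applies, and Installs = 1.
Since Reach is not a descendant of the intervened variable, it is unaffected.
Reach = -3 if Budget >= 6 else 4  [with Budget=-2]  = 4

4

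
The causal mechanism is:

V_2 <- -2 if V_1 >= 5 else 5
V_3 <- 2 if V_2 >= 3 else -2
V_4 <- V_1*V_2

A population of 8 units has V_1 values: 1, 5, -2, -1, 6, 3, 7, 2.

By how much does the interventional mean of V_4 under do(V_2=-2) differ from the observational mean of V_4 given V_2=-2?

Every unit gets V_2=-2 under the intervention. V_4 values become -2, -10, 4, 2, -12, -6, -14, -4; E[V_4|do(V_2=-2)] = -5.25.
Conditioning on V_2=-2 selects the 3 unit(s) with V_1 ∈ {5, 6, 7}. Their V_4 values: -10, -12, -14. Mean = -12.
Difference = -5.25 − (-12) = 6.75.

6.75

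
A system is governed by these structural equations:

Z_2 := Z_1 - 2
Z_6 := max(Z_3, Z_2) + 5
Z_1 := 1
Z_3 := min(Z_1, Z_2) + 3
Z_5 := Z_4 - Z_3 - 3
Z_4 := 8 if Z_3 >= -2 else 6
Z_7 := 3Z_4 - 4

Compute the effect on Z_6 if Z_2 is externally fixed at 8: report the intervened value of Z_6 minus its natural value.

Under do(Z_2=8), the mechanism Z_2 := Z_1 - 2 is discarded; Z_2 is fixed at 8.
Z_3 = min(Z_1, Z_2) + 3  [with Z_1=1, Z_2=8]  = 4
Z_6 = max(Z_3, Z_2) + 5  [with Z_3=4, Z_2=8]  = 13
Without intervention: Z_2 = Z_1 - 2  [with Z_1=1]  = -1; Z_3 = min(Z_1, Z_2) + 3  [with Z_1=1, Z_2=-1]  = 2; Z_6 = max(Z_3, Z_2) + 5  [with Z_3=2, Z_2=-1]  = 7.
Change = 13 − 7 = 6.

6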